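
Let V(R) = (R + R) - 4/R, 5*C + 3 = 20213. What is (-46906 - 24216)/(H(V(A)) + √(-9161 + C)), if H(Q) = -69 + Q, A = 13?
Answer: 260270959/591040 + 6009809*I*√5119/591040 ≈ 440.36 + 727.51*I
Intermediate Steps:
C = 4042 (C = -⅗ + (⅕)*20213 = -⅗ + 20213/5 = 4042)
V(R) = -4/R + 2*R (V(R) = 2*R - 4/R = -4/R + 2*R)
(-46906 - 24216)/(H(V(A)) + √(-9161 + C)) = (-46906 - 24216)/((-69 + (-4/13 + 2*13)) + √(-9161 + 4042)) = -71122/((-69 + (-4*1/13 + 26)) + √(-5119)) = -71122/((-69 + (-4/13 + 26)) + I*√5119) = -71122/((-69 + 334/13) + I*√5119) = -71122/(-563/13 + I*√5119)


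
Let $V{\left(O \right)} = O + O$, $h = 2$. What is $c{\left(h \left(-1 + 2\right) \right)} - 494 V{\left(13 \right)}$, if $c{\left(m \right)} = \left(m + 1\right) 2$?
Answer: $-12838$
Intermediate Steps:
$V{\left(O \right)} = 2 O$
$c{\left(m \right)} = 2 + 2 m$ ($c{\left(m \right)} = \left(1 + m\right) 2 = 2 + 2 m$)
$c{\left(h \left(-1 + 2\right) \right)} - 494 V{\left(13 \right)} = \left(2 + 2 \cdot 2 \left(-1 + 2\right)\right) - 494 \cdot 2 \cdot 13 = \left(2 + 2 \cdot 2 \cdot 1\right) - 12844 = \left(2 + 2 \cdot 2\right) - 12844 = \left(2 + 4\right) - 12844 = 6 - 12844 = -12838$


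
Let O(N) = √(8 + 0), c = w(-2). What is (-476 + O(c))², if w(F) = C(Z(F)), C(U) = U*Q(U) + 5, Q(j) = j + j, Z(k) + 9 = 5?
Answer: 226584 - 1904*√2 ≈ 2.2389e+5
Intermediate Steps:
Z(k) = -4 (Z(k) = -9 + 5 = -4)
Q(j) = 2*j
C(U) = 5 + 2*U² (C(U) = U*(2*U) + 5 = 2*U² + 5 = 5 + 2*U²)
w(F) = 37 (w(F) = 5 + 2*(-4)² = 5 + 2*16 = 5 + 32 = 37)
c = 37
O(N) = 2*√2 (O(N) = √8 = 2*√2)
(-476 + O(c))² = (-476 + 2*√2)²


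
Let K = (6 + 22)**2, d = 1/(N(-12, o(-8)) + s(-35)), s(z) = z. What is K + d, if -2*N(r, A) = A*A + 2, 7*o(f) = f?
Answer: 1408015/1796 ≈ 783.97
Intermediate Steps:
o(f) = f/7
N(r, A) = -1 - A**2/2 (N(r, A) = -(A*A + 2)/2 = -(A**2 + 2)/2 = -(2 + A**2)/2 = -1 - A**2/2)
d = -49/1796 (d = 1/((-1 - ((1/7)*(-8))**2/2) - 35) = 1/((-1 - (-8/7)**2/2) - 35) = 1/((-1 - 1/2*64/49) - 35) = 1/((-1 - 32/49) - 35) = 1/(-81/49 - 35) = 1/(-1796/49) = -49/1796 ≈ -0.027283)
K = 784 (K = 28**2 = 784)
K + d = 784 - 49/1796 = 1408015/1796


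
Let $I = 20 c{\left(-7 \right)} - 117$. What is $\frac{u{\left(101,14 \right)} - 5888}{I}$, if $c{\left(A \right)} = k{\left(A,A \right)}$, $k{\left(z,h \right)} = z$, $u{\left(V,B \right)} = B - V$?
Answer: $\frac{5975}{257} \approx 23.249$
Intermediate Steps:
$c{\left(A \right)} = A$
$I = -257$ ($I = 20 \left(-7\right) - 117 = -140 - 117 = -257$)
$\frac{u{\left(101,14 \right)} - 5888}{I} = \frac{\left(14 - 101\right) - 5888}{-257} = \left(\left(14 - 101\right) - 5888\right) \left(- \frac{1}{257}\right) = \left(-87 - 5888\right) \left(- \frac{1}{257}\right) = \left(-5975\right) \left(- \frac{1}{257}\right) = \frac{5975}{257}$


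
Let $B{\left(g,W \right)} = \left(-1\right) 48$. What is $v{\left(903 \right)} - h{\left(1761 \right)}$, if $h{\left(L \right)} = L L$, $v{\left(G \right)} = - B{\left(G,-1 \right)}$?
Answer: $-3101073$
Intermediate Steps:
$B{\left(g,W \right)} = -48$
$v{\left(G \right)} = 48$ ($v{\left(G \right)} = \left(-1\right) \left(-48\right) = 48$)
$h{\left(L \right)} = L^{2}$
$v{\left(903 \right)} - h{\left(1761 \right)} = 48 - 1761^{2} = 48 - 3101121 = -3101073$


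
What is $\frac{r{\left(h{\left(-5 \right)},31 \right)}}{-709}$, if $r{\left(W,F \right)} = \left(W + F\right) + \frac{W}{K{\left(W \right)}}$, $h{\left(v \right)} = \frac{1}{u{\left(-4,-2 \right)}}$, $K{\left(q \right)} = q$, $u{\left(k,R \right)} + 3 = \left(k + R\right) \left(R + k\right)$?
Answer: $- \frac{1057}{23397} \approx -0.045177$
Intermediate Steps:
$u{\left(k,R \right)} = -3 + \left(R + k\right)^{2}$ ($u{\left(k,R \right)} = -3 + \left(k + R\right) \left(R + k\right) = -3 + \left(R + k\right) \left(R + k\right) = -3 + \left(R + k\right)^{2}$)
$h{\left(v \right)} = \frac{1}{33}$ ($h{\left(v \right)} = \frac{1}{-3 + \left(-2 - 4\right)^{2}} = \frac{1}{-3 + \left(-6\right)^{2}} = \frac{1}{-3 + 36} = \frac{1}{33}$)
$r{\left(W,F \right)} = 1 + F + W$ ($r{\left(W,F \right)} = \left(W + F\right) + \frac{W}{W} = \left(F + W\right) + 1 = 1 + F + W$)
$\frac{r{\left(h{\left(-5 \right)},31 \right)}}{-709} = \frac{1 + 31 + \frac{1}{33}}{-709} = \frac{1057}{33} \left(- \frac{1}{709}\right) = - \frac{1057}{23397}$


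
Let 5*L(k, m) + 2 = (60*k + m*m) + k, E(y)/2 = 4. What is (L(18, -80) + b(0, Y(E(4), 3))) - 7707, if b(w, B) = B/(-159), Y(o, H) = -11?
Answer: -4935146/795 ≈ -6207.7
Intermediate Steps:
E(y) = 8 (E(y) = 2*4 = 8)
L(k, m) = -⅖ + m²/5 + 61*k/5 (L(k, m) = -⅖ + ((60*k + m*m) + k)/5 = -⅖ + ((60*k + m²) + k)/5 = -⅖ + ((m² + 60*k) + k)/5 = -⅖ + (m² + 61*k)/5 = -⅖ + (m²/5 + 61*k/5) = -⅖ + m²/5 + 61*k/5)
b(w, B) = -B/159 (b(w, B) = B*(-1/159) = -B/159)
(L(18, -80) + b(0, Y(E(4), 3))) - 7707 = ((-⅖ + (⅕)*(-80)² + (61/5)*18) - 1/159*(-11)) - 7707 = ((-⅖ + (⅕)*6400 + 1098/5) + 11/159) - 7707 = ((-⅖ + 1280 + 1098/5) + 11/159) - 7707 = (7496/5 + 11/159) - 7707 = 1191919/795 - 7707 = -4935146/795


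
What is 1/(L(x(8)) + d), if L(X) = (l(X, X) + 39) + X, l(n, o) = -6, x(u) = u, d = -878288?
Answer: -1/878247 ≈ -1.1386e-6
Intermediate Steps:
L(X) = 33 + X (L(X) = (-6 + 39) + X = 33 + X)
1/(L(x(8)) + d) = 1/((33 + 8) - 878288) = 1/(41 - 878288) = 1/(-878247) = -1/878247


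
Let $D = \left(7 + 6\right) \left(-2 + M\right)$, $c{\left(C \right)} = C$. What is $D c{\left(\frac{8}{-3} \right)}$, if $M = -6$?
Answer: $\frac{832}{3} \approx 277.33$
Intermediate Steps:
$D = -104$ ($D = \left(7 + 6\right) \left(-2 - 6\right) = 13 \left(-8\right) = -104$)
$D c{\left(\frac{8}{-3} \right)} = - 104 \frac{8}{-3} = - 104 \cdot 8 \left(- \frac{1}{3}\right) = \left(-104\right) \left(- \frac{8}{3}\right) = \frac{832}{3}$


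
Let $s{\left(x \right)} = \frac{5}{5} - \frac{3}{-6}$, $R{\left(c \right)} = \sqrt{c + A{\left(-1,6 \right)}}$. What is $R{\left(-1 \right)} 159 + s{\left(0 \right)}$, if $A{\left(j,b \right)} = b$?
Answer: $\frac{3}{2} + 159 \sqrt{5} \approx 357.03$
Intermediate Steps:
$R{\left(c \right)} = \sqrt{6 + c}$ ($R{\left(c \right)} = \sqrt{c + 6} = \sqrt{6 + c}$)
$s{\left(x \right)} = \frac{3}{2}$ ($s{\left(x \right)} = 5 \cdot \frac{1}{5} - - \frac{1}{2} = 1 + \frac{1}{2} = \frac{3}{2}$)
$R{\left(-1 \right)} 159 + s{\left(0 \right)} = \sqrt{6 - 1} \cdot 159 + \frac{3}{2} = \sqrt{5} \cdot 159 + \frac{3}{2} = 159 \sqrt{5} + \frac{3}{2} = \frac{3}{2} + 159 \sqrt{5}$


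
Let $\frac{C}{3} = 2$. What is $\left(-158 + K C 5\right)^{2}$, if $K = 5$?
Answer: $64$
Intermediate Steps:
$C = 6$ ($C = 3 \cdot 2 = 6$)
$\left(-158 + K C 5\right)^{2} = \left(-158 + 5 \cdot 6 \cdot 5\right)^{2} = \left(-158 + 30 \cdot 5\right)^{2} = \left(-158 + 150\right)^{2} = \left(-8\right)^{2} = 64$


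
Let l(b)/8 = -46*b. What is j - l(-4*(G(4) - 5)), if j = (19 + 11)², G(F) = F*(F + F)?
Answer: -38844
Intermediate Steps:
G(F) = 2*F² (G(F) = F*(2*F) = 2*F²)
j = 900 (j = 30² = 900)
l(b) = -368*b (l(b) = 8*(-46*b) = -368*b)
j - l(-4*(G(4) - 5)) = 900 - (-368)*(-4*(2*4² - 5)) = 900 - (-368)*(-4*(2*16 - 5)) = 900 - (-368)*(-4*(32 - 5)) = 900 - (-368)*(-4*27) = 900 - (-368)*(-108) = 900 - 1*39744 = 900 - 39744 = -38844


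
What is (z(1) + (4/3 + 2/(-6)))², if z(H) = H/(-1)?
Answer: 0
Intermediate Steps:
z(H) = -H (z(H) = H*(-1) = -H)
(z(1) + (4/3 + 2/(-6)))² = (-1*1 + (4/3 + 2/(-6)))² = (-1 + (4*(⅓) + 2*(-⅙)))² = (-1 + (4/3 - ⅓))² = (-1 + 1)² = 0² = 0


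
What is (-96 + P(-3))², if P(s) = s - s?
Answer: 9216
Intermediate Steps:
P(s) = 0
(-96 + P(-3))² = (-96 + 0)² = (-96)² = 9216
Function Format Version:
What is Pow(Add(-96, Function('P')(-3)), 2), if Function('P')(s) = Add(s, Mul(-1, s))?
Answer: 9216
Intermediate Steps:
Function('P')(s) = 0
Pow(Add(-96, Function('P')(-3)), 2) = Pow(Add(-96, 0), 2) = Pow(-96, 2) = 9216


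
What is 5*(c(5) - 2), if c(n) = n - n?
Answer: -10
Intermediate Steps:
c(n) = 0
5*(c(5) - 2) = 5*(0 - 2) = 5*(-2) = -10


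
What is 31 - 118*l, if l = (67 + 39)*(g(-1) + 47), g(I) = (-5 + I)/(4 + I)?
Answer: -562829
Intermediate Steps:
g(I) = (-5 + I)/(4 + I)
l = 4770 (l = (67 + 39)*((-5 - 1)/(4 - 1) + 47) = 106*(-6/3 + 47) = 106*((⅓)*(-6) + 47) = 106*(-2 + 47) = 106*45 = 4770)
31 - 118*l = 31 - 118*4770 = 31 - 562860 = -562829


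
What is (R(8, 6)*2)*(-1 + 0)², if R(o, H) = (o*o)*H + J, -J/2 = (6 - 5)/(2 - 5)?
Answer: 2308/3 ≈ 769.33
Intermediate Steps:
J = ⅔ (J = -2*(6 - 5)/(2 - 5) = -2/(-3) = -2*(-1)/3 = -2*(-⅓) = ⅔ ≈ 0.66667)
R(o, H) = ⅔ + H*o² (R(o, H) = (o*o)*H + ⅔ = o²*H + ⅔ = H*o² + ⅔ = ⅔ + H*o²)
(R(8, 6)*2)*(-1 + 0)² = ((⅔ + 6*8²)*2)*(-1 + 0)² = ((⅔ + 6*64)*2)*(-1)² = ((⅔ + 384)*2)*1 = ((1154/3)*2)*1 = (2308/3)*1 = 2308/3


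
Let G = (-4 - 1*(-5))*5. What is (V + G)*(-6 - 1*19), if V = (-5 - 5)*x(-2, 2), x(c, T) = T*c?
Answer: -1125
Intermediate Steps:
V = 40 (V = (-5 - 5)*(2*(-2)) = -10*(-4) = 40)
G = 5 (G = (-4 + 5)*5 = 1*5 = 5)
(V + G)*(-6 - 1*19) = (40 + 5)*(-6 - 1*19) = 45*(-6 - 19) = 45*(-25) = -1125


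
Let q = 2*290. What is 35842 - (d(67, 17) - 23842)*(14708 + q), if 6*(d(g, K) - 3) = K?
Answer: 364443158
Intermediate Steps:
d(g, K) = 3 + K/6
q = 580
35842 - (d(67, 17) - 23842)*(14708 + q) = 35842 - ((3 + (⅙)*17) - 23842)*(14708 + 580) = 35842 - ((3 + 17/6) - 23842)*15288 = 35842 - (35/6 - 23842)*15288 = 35842 - (-143017)*15288/6 = 35842 - 1*(-364407316) = 35842 + 364407316 = 364443158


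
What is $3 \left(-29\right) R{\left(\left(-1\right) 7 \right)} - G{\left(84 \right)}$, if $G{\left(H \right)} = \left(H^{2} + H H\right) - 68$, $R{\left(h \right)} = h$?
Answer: $-13435$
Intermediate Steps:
$G{\left(H \right)} = -68 + 2 H^{2}$ ($G{\left(H \right)} = \left(H^{2} + H^{2}\right) - 68 = 2 H^{2} - 68 = -68 + 2 H^{2}$)
$3 \left(-29\right) R{\left(\left(-1\right) 7 \right)} - G{\left(84 \right)} = 3 \left(-29\right) \left(\left(-1\right) 7\right) - \left(-68 + 2 \cdot 84^{2}\right) = \left(-87\right) \left(-7\right) - \left(-68 + 2 \cdot 7056\right) = 609 - \left(-68 + 14112\right) = 609 - 14044 = -13435$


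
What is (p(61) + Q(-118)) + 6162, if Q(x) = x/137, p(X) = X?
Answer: 852433/137 ≈ 6222.1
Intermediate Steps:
Q(x) = x/137 (Q(x) = x*(1/137) = x/137)
(p(61) + Q(-118)) + 6162 = (61 + (1/137)*(-118)) + 6162 = (61 - 118/137) + 6162 = 8239/137 + 6162 = 852433/137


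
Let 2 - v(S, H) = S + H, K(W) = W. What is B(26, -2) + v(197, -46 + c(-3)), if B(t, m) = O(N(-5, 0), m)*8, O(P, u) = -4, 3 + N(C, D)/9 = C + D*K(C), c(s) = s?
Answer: -178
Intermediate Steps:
N(C, D) = -27 + 9*C + 9*C*D (N(C, D) = -27 + 9*(C + D*C) = -27 + 9*(C + C*D) = -27 + (9*C + 9*C*D) = -27 + 9*C + 9*C*D)
v(S, H) = 2 - H - S (v(S, H) = 2 - (S + H) = 2 - (H + S) = 2 + (-H - S) = 2 - H - S)
B(t, m) = -32 (B(t, m) = -4*8 = -32)
B(26, -2) + v(197, -46 + c(-3)) = -32 + (2 - (-46 - 3) - 1*197) = -32 + (2 - 1*(-49) - 197) = -32 + (2 + 49 - 197) = -32 - 146 = -178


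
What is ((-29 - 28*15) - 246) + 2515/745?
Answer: -103052/149 ≈ -691.62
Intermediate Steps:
((-29 - 28*15) - 246) + 2515/745 = ((-29 - 420) - 246) + 2515*(1/745) = (-449 - 246) + 503/149 = -695 + 503/149 = -103052/149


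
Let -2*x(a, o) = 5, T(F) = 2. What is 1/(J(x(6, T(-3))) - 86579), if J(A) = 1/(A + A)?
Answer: -5/432896 ≈ -1.1550e-5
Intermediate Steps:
x(a, o) = -5/2 (x(a, o) = -½*5 = -5/2)
J(A) = 1/(2*A)
1/(J(x(6, T(-3))) - 86579) = 1/(1/(2*(-5/2)) - 86579) = 1/((½)*(-⅖) - 86579) = 1/(-⅕ - 86579) = 1/(-432896/5) = -5/432896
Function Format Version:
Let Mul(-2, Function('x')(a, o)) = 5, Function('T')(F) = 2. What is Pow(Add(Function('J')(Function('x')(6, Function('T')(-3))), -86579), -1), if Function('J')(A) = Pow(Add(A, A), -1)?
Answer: Rational(-5, 432896) ≈ -1.1550e-5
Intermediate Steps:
Function('x')(a, o) = Rational(-5, 2) (Function('x')(a, o) = Mul(Rational(-1, 2), 5) = Rational(-5, 2))
Function('J')(A) = Mul(Rational(1, 2), Pow(A, -1)) (Function('J')(A) = Pow(Mul(2, A), -1) = Mul(Rational(1, 2), Pow(A, -1)))
Pow(Add(Function('J')(Function('x')(6, Function('T')(-3))), -86579), -1) = Pow(Add(Mul(Rational(1, 2), Pow(Rational(-5, 2), -1)), -86579), -1) = Pow(Add(Mul(Rational(1, 2), Rational(-2, 5)), -86579), -1) = Pow(Add(Rational(-1, 5), -86579), -1) = Pow(Rational(-432896, 5), -1) = Rational(-5, 432896)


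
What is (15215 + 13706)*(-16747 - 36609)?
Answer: -1543108876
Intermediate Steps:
(15215 + 13706)*(-16747 - 36609) = 28921*(-53356) = -1543108876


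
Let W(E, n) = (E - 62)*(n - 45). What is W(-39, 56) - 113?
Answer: -1224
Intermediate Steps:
W(E, n) = (-62 + E)*(-45 + n)
W(-39, 56) - 113 = (2790 - 62*56 - 45*(-39) - 39*56) - 113 = (2790 - 3472 + 1755 - 2184) - 113 = -1111 - 113 = -1224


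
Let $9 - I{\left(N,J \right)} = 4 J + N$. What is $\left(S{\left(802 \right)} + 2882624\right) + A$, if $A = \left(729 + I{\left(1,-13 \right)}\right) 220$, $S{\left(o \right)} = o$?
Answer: $3057006$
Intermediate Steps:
$I{\left(N,J \right)} = 9 - N - 4 J$ ($I{\left(N,J \right)} = 9 - \left(4 J + N\right) = 9 - \left(N + 4 J\right) = 9 - N - 4 J$)
$A = 173580$ ($A = \left(729 - -60\right) 220 = \left(729 + \left(9 - 1 + 52\right)\right) 220 = \left(729 + 60\right) 220 = 789 \cdot 220 = 173580$)
$\left(S{\left(802 \right)} + 2882624\right) + A = \left(802 + 2882624\right) + 173580 = 2883426 + 173580 = 3057006$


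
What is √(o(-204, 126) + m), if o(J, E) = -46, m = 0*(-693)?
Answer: I*√46 ≈ 6.7823*I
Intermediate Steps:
m = 0
√(o(-204, 126) + m) = √(-46 + 0) = √(-46) = I*√46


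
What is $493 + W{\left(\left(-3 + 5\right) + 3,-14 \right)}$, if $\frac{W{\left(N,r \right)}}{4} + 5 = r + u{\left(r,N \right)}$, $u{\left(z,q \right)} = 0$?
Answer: $417$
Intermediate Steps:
$W{\left(N,r \right)} = -20 + 4 r$ ($W{\left(N,r \right)} = -20 + 4 \left(r + 0\right) = -20 + 4 r$)
$493 + W{\left(\left(-3 + 5\right) + 3,-14 \right)} = 493 + \left(-20 + 4 \left(-14\right)\right) = 493 - 76 = 417$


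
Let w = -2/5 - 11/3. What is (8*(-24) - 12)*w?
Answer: 4148/5 ≈ 829.60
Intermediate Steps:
w = -61/15 (w = -2*⅕ - 11*⅓ = -⅖ - 11/3 = -61/15 ≈ -4.0667)
(8*(-24) - 12)*w = (8*(-24) - 12)*(-61/15) = (-192 - 12)*(-61/15) = -204*(-61/15) = 4148/5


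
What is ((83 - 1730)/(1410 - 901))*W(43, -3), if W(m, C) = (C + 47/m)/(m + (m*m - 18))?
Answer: 67527/20508119 ≈ 0.0032927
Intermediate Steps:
W(m, C) = (C + 47/m)/(-18 + m + m**2) (W(m, C) = (C + 47/m)/(m + (m**2 - 18)) = (C + 47/m)/(m + (-18 + m**2)) = (C + 47/m)/(-18 + m + m**2))
((83 - 1730)/(1410 - 901))*W(43, -3) = ((83 - 1730)/(1410 - 901))*((47 - 3*43)/(43*(-18 + 43 + 43**2))) = (-1647/509)*((47 - 129)/(43*(-18 + 43 + 1849))) = (-1647*1/509)*((1/43)*(-82)/1874) = -1647*(-82)/(21887*1874) = -1647/509*(-41/40291) = 67527/20508119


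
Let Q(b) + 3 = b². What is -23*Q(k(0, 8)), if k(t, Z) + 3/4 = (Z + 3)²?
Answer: -5320199/16 ≈ -3.3251e+5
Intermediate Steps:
k(t, Z) = -¾ + (3 + Z)² (k(t, Z) = -¾ + (Z + 3)² = -¾ + (3 + Z)²)
Q(b) = -3 + b²
-23*Q(k(0, 8)) = -23*(-3 + (-¾ + (3 + 8)²)²) = -23*(-3 + (-¾ + 11²)²) = -23*(-3 + (-¾ + 121)²) = -23*(-3 + (481/4)²) = -23*(-3 + 231361/16) = -23*231313/16 = -5320199/16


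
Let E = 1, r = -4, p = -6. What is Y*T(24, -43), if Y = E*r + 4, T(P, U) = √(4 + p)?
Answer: 0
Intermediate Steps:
T(P, U) = I*√2 (T(P, U) = √(4 - 6) = √(-2) = I*√2)
Y = 0 (Y = 1*(-4) + 4 = -4 + 4 = 0)
Y*T(24, -43) = 0*(I*√2) = 0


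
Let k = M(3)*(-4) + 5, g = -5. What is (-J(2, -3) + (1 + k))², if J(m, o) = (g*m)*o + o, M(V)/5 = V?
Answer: 6561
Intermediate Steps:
M(V) = 5*V
J(m, o) = o - 5*m*o (J(m, o) = (-5*m)*o + o = -5*m*o + o = o - 5*m*o)
k = -55 (k = (5*3)*(-4) + 5 = 15*(-4) + 5 = -60 + 5 = -55)
(-J(2, -3) + (1 + k))² = (-(-3)*(1 - 5*2) + (1 - 55))² = (-(-3)*(1 - 10) - 54)² = (-(-3)*(-9) - 54)² = (-1*27 - 54)² = (-27 - 54)² = (-81)² = 6561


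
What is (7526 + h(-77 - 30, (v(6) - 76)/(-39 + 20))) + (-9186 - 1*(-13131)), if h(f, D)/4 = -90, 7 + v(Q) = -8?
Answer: 11111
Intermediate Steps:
v(Q) = -15 (v(Q) = -7 - 8 = -15)
h(f, D) = -360 (h(f, D) = 4*(-90) = -360)
(7526 + h(-77 - 30, (v(6) - 76)/(-39 + 20))) + (-9186 - 1*(-13131)) = (7526 - 360) + (-9186 - 1*(-13131)) = 7166 + (-9186 + 13131) = 7166 + 3945 = 11111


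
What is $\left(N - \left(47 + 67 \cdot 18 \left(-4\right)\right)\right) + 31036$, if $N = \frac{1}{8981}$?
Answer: $\frac{321636554}{8981} \approx 35813.0$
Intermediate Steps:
$N = \frac{1}{8981} \approx 0.00011135$
$\left(N - \left(47 + 67 \cdot 18 \left(-4\right)\right)\right) + 31036 = \left(\frac{1}{8981} - \left(47 + 67 \cdot 18 \left(-4\right)\right)\right) + 31036 = \left(\frac{1}{8981} - -4777\right) + 31036 = \left(\frac{1}{8981} + \left(-47 + 4824\right)\right) + 31036 = \left(\frac{1}{8981} + 4777\right) + 31036 = \frac{42902238}{8981} + 31036 = \frac{321636554}{8981}$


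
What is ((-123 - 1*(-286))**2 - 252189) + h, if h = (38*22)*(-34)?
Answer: -254044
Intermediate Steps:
h = -28424 (h = 836*(-34) = -28424)
((-123 - 1*(-286))**2 - 252189) + h = ((-123 - 1*(-286))**2 - 252189) - 28424 = ((-123 + 286)**2 - 252189) - 28424 = (163**2 - 252189) - 28424 = (26569 - 252189) - 28424 = -225620 - 28424 = -254044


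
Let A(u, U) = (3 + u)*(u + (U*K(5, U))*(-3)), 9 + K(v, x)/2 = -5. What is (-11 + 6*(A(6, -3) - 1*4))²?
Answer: 177395761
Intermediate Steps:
K(v, x) = -28 (K(v, x) = -18 + 2*(-5) = -18 - 10 = -28)
A(u, U) = (3 + u)*(u + 84*U) (A(u, U) = (3 + u)*(u + (U*(-28))*(-3)) = (3 + u)*(u - 28*U*(-3)) = (3 + u)*(u + 84*U))
(-11 + 6*(A(6, -3) - 1*4))² = (-11 + 6*((6² + 3*6 + 252*(-3) + 84*(-3)*6) - 1*4))² = (-11 + 6*((36 + 18 - 756 - 1512) - 4))² = (-11 + 6*(-2214 - 4))² = (-11 + 6*(-2218))² = (-11 - 13308)² = (-13319)² = 177395761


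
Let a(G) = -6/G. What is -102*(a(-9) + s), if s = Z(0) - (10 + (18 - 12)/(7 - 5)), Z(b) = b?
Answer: 1258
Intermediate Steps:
s = -13 (s = 0 - (10 + (18 - 12)/(7 - 5)) = 0 - (10 + 6/2) = 0 - (10 + 6*(½)) = 0 - (10 + 3) = 0 - 1*13 = 0 - 13 = -13)
-102*(a(-9) + s) = -102*(-6/(-9) - 13) = -102*(-6*(-⅑) - 13) = -102*(⅔ - 13) = -102*(-37/3) = 1258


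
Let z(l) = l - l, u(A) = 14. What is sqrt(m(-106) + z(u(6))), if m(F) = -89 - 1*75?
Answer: 2*I*sqrt(41) ≈ 12.806*I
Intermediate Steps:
z(l) = 0
m(F) = -164 (m(F) = -89 - 75 = -164)
sqrt(m(-106) + z(u(6))) = sqrt(-164 + 0) = sqrt(-164) = 2*I*sqrt(41)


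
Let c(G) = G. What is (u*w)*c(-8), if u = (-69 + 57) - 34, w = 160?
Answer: 58880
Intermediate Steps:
u = -46 (u = -12 - 34 = -46)
(u*w)*c(-8) = -46*160*(-8) = -7360*(-8) = 58880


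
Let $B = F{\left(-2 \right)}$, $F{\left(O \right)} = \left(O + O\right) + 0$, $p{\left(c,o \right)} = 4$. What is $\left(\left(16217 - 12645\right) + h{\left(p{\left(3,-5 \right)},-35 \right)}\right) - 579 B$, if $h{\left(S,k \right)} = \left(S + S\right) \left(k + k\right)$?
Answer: $5328$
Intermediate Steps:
$F{\left(O \right)} = 2 O$ ($F{\left(O \right)} = 2 O + 0 = 2 O$)
$h{\left(S,k \right)} = 4 S k$ ($h{\left(S,k \right)} = 2 S 2 k = 4 S k$)
$B = -4$ ($B = 2 \left(-2\right) = -4$)
$\left(\left(16217 - 12645\right) + h{\left(p{\left(3,-5 \right)},-35 \right)}\right) - 579 B = \left(\left(16217 - 12645\right) + 4 \cdot 4 \left(-35\right)\right) - -2316 = \left(3572 - 560\right) + 2316 = 3012 + 2316 = 5328$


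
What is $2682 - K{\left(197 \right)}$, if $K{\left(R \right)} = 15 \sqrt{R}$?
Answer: $2682 - 15 \sqrt{197} \approx 2471.5$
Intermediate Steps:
$2682 - K{\left(197 \right)} = 2682 - 15 \sqrt{197}$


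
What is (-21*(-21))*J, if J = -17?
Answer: -7497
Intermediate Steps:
(-21*(-21))*J = -21*(-21)*(-17) = 441*(-17) = -7497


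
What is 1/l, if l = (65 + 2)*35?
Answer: 1/2345 ≈ 0.00042644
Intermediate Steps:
l = 2345 (l = 67*35 = 2345)
1/l = 1/2345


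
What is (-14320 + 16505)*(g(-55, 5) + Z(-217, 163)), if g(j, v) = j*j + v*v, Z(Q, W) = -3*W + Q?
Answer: 5121640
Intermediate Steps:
Z(Q, W) = Q - 3*W
g(j, v) = j**2 + v**2
(-14320 + 16505)*(g(-55, 5) + Z(-217, 163)) = (-14320 + 16505)*(((-55)**2 + 5**2) + (-217 - 3*163)) = 2185*((3025 + 25) + (-217 - 489)) = 2185*(3050 - 706) = 2185*2344 = 5121640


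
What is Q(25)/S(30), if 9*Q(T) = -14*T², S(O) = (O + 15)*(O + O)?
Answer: -175/486 ≈ -0.36008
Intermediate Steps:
S(O) = 2*O*(15 + O) (S(O) = (15 + O)*(2*O) = 2*O*(15 + O))
Q(T) = -14*T²/9 (Q(T) = (-14*T²)/9 = -14*T²/9)
Q(25)/S(30) = (-14/9*25²)/((2*30*(15 + 30))) = (-14/9*625)/((2*30*45)) = -8750/9/2700 = -8750/9*1/2700 = -175/486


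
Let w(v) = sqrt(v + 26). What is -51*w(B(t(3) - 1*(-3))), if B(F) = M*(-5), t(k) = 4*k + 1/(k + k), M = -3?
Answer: -51*sqrt(41) ≈ -326.56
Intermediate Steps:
t(k) = 1/(2*k) + 4*k (t(k) = 4*k + 1/(2*k) = 1/(2*k) + 4*k)
B(F) = 15 (B(F) = -3*(-5) = 15)
w(v) = sqrt(26 + v)
-51*w(B(t(3) - 1*(-3))) = -51*sqrt(26 + 15) = -51*sqrt(41)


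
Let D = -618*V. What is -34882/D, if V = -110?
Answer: -17441/33990 ≈ -0.51312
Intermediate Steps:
D = 67980 (D = -618*(-110) = 67980)
-34882/D = -34882/67980 = -34882*1/67980 = -17441/33990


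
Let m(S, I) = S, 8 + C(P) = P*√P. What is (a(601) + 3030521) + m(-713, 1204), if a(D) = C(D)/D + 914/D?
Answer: 1820915514/601 + √601 ≈ 3.0298e+6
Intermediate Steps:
C(P) = -8 + P^(3/2) (C(P) = -8 + P*√P = -8 + P^(3/2))
a(D) = 914/D + (-8 + D^(3/2))/D (a(D) = (-8 + D^(3/2))/D + 914/D = 914/D + (-8 + D^(3/2))/D)
(a(601) + 3030521) + m(-713, 1204) = ((906 + 601^(3/2))/601 + 3030521) - 713 = ((906 + 601*√601)/601 + 3030521) - 713 = ((906/601 + √601) + 3030521) - 713 = (1821344027/601 + √601) - 713 = 1820915514/601 + √601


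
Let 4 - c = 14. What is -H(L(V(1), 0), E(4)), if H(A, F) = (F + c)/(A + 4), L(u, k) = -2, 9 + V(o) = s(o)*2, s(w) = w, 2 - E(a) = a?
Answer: 6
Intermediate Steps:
c = -10 (c = 4 - 1*14 = 4 - 14 = -10)
E(a) = 2 - a
V(o) = -9 + 2*o (V(o) = -9 + o*2 = -9 + 2*o)
H(A, F) = (-10 + F)/(4 + A) (H(A, F) = (F - 10)/(A + 4) = (-10 + F)/(4 + A))
-H(L(V(1), 0), E(4)) = -(-10 + (2 - 1*4))/(4 - 2) = -(-10 + (2 - 4))/2 = -(-10 - 2)/2 = -(-12)/2 = -1*(-6) = 6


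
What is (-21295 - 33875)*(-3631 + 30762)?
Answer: -1496817270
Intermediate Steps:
(-21295 - 33875)*(-3631 + 30762) = -55170*27131 = -1496817270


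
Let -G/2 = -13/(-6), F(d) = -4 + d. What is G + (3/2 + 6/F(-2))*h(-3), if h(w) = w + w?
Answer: -22/3 ≈ -7.3333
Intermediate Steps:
h(w) = 2*w
G = -13/3 (G = -(-26)/(-6) = -(-26)*(-1)/6 = -2*13/6 = -13/3 ≈ -4.3333)
G + (3/2 + 6/F(-2))*h(-3) = -13/3 + (3/2 + 6/(-4 - 2))*(2*(-3)) = -13/3 + (3*(½) + 6/(-6))*(-6) = -13/3 + (3/2 + 6*(-⅙))*(-6) = -13/3 + (3/2 - 1)*(-6) = -13/3 + (½)*(-6) = -13/3 - 3 = -22/3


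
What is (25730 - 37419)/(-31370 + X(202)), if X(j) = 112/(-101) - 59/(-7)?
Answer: 8264123/22173415 ≈ 0.37270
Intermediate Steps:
X(j) = 5175/707 (X(j) = 112*(-1/101) - 59*(-1/7) = -112/101 + 59/7 = 5175/707)
(25730 - 37419)/(-31370 + X(202)) = (25730 - 37419)/(-31370 + 5175/707) = -11689/(-22173415/707) = -11689*(-707/22173415) = 8264123/22173415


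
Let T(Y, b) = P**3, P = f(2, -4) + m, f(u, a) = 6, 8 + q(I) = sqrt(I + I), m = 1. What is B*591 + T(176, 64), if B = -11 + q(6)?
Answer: -10886 + 1182*sqrt(3) ≈ -8838.7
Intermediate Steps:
q(I) = -8 + sqrt(2)*sqrt(I) (q(I) = -8 + sqrt(I + I) = -8 + sqrt(2*I) = -8 + sqrt(2)*sqrt(I))
P = 7 (P = 6 + 1 = 7)
T(Y, b) = 343 (T(Y, b) = 7**3 = 343)
B = -19 + 2*sqrt(3) (B = -11 + (-8 + sqrt(2)*sqrt(6)) = -11 + (-8 + 2*sqrt(3)) = -19 + 2*sqrt(3) ≈ -15.536)
B*591 + T(176, 64) = (-19 + 2*sqrt(3))*591 + 343 = (-11229 + 1182*sqrt(3)) + 343 = -10886 + 1182*sqrt(3)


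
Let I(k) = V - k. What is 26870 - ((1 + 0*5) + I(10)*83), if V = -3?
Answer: 27948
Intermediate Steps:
I(k) = -3 - k
26870 - ((1 + 0*5) + I(10)*83) = 26870 - ((1 + 0*5) + (-3 - 1*10)*83) = 26870 - ((1 + 0) + (-3 - 10)*83) = 26870 - (1 - 13*83) = 26870 - (1 - 1079) = 26870 - 1*(-1078) = 26870 + 1078 = 27948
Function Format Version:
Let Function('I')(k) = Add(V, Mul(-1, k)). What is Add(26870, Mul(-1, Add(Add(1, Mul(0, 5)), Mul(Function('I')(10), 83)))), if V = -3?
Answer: 27948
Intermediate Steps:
Function('I')(k) = Add(-3, Mul(-1, k))
Add(26870, Mul(-1, Add(Add(1, Mul(0, 5)), Mul(Function('I')(10), 83)))) = Add(26870, Mul(-1, Add(Add(1, Mul(0, 5)), Mul(Add(-3, Mul(-1, 10)), 83)))) = Add(26870, Mul(-1, Add(Add(1, 0), Mul(Add(-3, -10), 83)))) = Add(26870, Mul(-1, Add(1, Mul(-13, 83)))) = Add(26870, Mul(-1, Add(1, -1079))) = Add(26870, Mul(-1, -1078)) = Add(26870, 1078) = 27948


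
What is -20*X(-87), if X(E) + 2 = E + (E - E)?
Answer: 1780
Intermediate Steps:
X(E) = -2 + E (X(E) = -2 + (E + (E - E)) = -2 + (E + 0) = -2 + E)
-20*X(-87) = -20*(-2 - 87) = -20*(-89) = 1780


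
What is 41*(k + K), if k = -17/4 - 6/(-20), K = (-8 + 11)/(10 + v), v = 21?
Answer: -97949/620 ≈ -157.98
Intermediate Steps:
K = 3/31 (K = (-8 + 11)/(10 + 21) = 3/31 ≈ 0.096774)
k = -79/20 (k = -17*¼ - 6*(-1/20) = -17/4 + 3/10 = -79/20 ≈ -3.9500)
41*(k + K) = 41*(-79/20 + 3/31) = 41*(-2389/620) = -97949/620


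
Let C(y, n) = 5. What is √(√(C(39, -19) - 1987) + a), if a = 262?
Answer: √(262 + I*√1982) ≈ 16.244 + 1.3703*I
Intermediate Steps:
√(√(C(39, -19) - 1987) + a) = √(√(5 - 1987) + 262) = √(√(-1982) + 262) = √(I*√1982 + 262) = √(262 + I*√1982)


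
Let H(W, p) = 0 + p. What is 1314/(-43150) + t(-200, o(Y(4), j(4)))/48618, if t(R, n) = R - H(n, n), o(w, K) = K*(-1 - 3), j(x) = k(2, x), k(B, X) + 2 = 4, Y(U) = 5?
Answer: -6014071/174822225 ≈ -0.034401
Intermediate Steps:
H(W, p) = p
k(B, X) = 2 (k(B, X) = -2 + 4 = 2)
j(x) = 2
o(w, K) = -4*K (o(w, K) = K*(-4) = -4*K)
t(R, n) = R - n
1314/(-43150) + t(-200, o(Y(4), j(4)))/48618 = 1314/(-43150) + (-200 - (-4)*2)/48618 = 1314*(-1/43150) + (-200 - 1*(-8))*(1/48618) = -657/21575 + (-200 + 8)*(1/48618) = -657/21575 - 192*1/48618 = -657/21575 - 32/8103 = -6014071/174822225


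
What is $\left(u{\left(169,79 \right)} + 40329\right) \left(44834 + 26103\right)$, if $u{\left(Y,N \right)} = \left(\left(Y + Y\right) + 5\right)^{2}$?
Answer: $11206485386$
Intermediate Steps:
$u{\left(Y,N \right)} = \left(5 + 2 Y\right)^{2}$ ($u{\left(Y,N \right)} = \left(2 Y + 5\right)^{2} = \left(5 + 2 Y\right)^{2}$)
$\left(u{\left(169,79 \right)} + 40329\right) \left(44834 + 26103\right) = \left(\left(5 + 2 \cdot 169\right)^{2} + 40329\right) \left(44834 + 26103\right) = \left(\left(5 + 338\right)^{2} + 40329\right) 70937 = \left(343^{2} + 40329\right) 70937 = \left(117649 + 40329\right) 70937 = 157978 \cdot 70937 = 11206485386$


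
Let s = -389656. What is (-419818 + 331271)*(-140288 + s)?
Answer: 46924951368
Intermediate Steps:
(-419818 + 331271)*(-140288 + s) = (-419818 + 331271)*(-140288 - 389656) = -88547*(-529944) = 46924951368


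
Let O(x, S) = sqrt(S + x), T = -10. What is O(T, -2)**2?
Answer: -12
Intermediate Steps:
O(T, -2)**2 = (sqrt(-2 - 10))**2 = (sqrt(-12))**2 = (2*I*sqrt(3))**2 = -12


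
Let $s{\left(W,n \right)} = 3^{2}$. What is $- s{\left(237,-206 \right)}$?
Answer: $-9$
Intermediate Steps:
$s{\left(W,n \right)} = 9$
$- s{\left(237,-206 \right)} = \left(-1\right) 9 = -9$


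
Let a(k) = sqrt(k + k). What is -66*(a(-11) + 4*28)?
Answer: -7392 - 66*I*sqrt(22) ≈ -7392.0 - 309.57*I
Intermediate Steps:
a(k) = sqrt(2)*sqrt(k) (a(k) = sqrt(2*k) = sqrt(2)*sqrt(k))
-66*(a(-11) + 4*28) = -66*(sqrt(2)*sqrt(-11) + 4*28) = -66*(sqrt(2)*(I*sqrt(11)) + 112) = -66*(I*sqrt(22) + 112) = -66*(112 + I*sqrt(22)) = -7392 - 66*I*sqrt(22)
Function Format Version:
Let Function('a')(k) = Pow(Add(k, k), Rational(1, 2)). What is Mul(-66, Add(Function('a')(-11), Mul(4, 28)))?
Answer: Add(-7392, Mul(-66, I, Pow(22, Rational(1, 2)))) ≈ Add(-7392.0, Mul(-309.57, I))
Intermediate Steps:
Function('a')(k) = Mul(Pow(2, Rational(1, 2)), Pow(k, Rational(1, 2))) (Function('a')(k) = Pow(Mul(2, k), Rational(1, 2)) = Mul(Pow(2, Rational(1, 2)), Pow(k, Rational(1, 2))))
Mul(-66, Add(Function('a')(-11), Mul(4, 28))) = Mul(-66, Add(Mul(Pow(2, Rational(1, 2)), Pow(-11, Rational(1, 2))), Mul(4, 28))) = Mul(-66, Add(Mul(Pow(2, Rational(1, 2)), Mul(I, Pow(11, Rational(1, 2)))), 112)) = Mul(-66, Add(Mul(I, Pow(22, Rational(1, 2))), 112)) = Mul(-66, Add(112, Mul(I, Pow(22, Rational(1, 2))))) = Add(-7392, Mul(-66, I, Pow(22, Rational(1, 2))))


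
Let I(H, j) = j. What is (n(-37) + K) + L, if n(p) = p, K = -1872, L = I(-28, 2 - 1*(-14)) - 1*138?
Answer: -2031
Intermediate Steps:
L = -122 (L = (2 - 1*(-14)) - 1*138 = (2 + 14) - 138 = 16 - 138 = -122)
(n(-37) + K) + L = (-37 - 1872) - 122 = -1909 - 122 = -2031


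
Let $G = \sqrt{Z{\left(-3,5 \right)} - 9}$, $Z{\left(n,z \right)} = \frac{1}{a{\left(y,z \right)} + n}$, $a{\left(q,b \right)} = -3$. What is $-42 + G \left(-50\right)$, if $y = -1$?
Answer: $-42 - \frac{25 i \sqrt{330}}{3} \approx -42.0 - 151.38 i$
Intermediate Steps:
$Z{\left(n,z \right)} = \frac{1}{-3 + n}$
$G = \frac{i \sqrt{330}}{6}$ ($G = \sqrt{\frac{1}{-3 - 3} - 9} = \sqrt{\frac{1}{-6} - 9} = \sqrt{- \frac{1}{6} - 9} = \sqrt{- \frac{55}{6}} = \frac{i \sqrt{330}}{6} \approx 3.0276 i$)
$-42 + G \left(-50\right) = -42 + \frac{i \sqrt{330}}{6} \left(-50\right) = -42 - \frac{25 i \sqrt{330}}{3}$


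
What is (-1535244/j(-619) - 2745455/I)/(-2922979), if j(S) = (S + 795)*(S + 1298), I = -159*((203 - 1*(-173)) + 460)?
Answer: -352335457/131907313572342 ≈ -2.6711e-6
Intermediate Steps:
I = -132924 (I = -159*((203 + 173) + 460) = -159*(376 + 460) = -159*836 = -132924)
j(S) = (795 + S)*(1298 + S)
(-1535244/j(-619) - 2745455/I)/(-2922979) = (-1535244/(1031910 + (-619)² + 2093*(-619)) - 2745455/(-132924))/(-2922979) = (-1535244/(1031910 + 383161 - 1295567) - 2745455*(-1/132924))*(-1/2922979) = (-1535244/119504 + 2745455/132924)*(-1/2922979) = (-1535244*1/119504 + 2745455/132924)*(-1/2922979) = (-383811/29876 + 2745455/132924)*(-1/2922979) = (352335457/45127698)*(-1/2922979) = -352335457/131907313572342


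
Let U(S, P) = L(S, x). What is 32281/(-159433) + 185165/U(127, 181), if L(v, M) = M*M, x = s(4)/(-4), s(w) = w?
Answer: 29521379164/159433 ≈ 1.8516e+5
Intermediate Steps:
x = -1 (x = 4/(-4) = 4*(-1/4) = -1)
L(v, M) = M**2
U(S, P) = 1 (U(S, P) = (-1)**2 = 1)
32281/(-159433) + 185165/U(127, 181) = 32281/(-159433) + 185165/1 = 32281*(-1/159433) + 185165*1 = -32281/159433 + 185165 = 29521379164/159433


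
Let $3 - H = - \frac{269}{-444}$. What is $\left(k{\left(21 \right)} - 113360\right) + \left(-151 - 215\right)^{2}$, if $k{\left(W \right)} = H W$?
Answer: $\frac{3055649}{148} \approx 20646.0$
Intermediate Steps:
$H = \frac{1063}{444}$ ($H = 3 - - \frac{269}{-444} = 3 - \left(-269\right) \left(- \frac{1}{444}\right) = 3 - \frac{269}{444} = \frac{1063}{444} \approx 2.3941$)
$k{\left(W \right)} = \frac{1063 W}{444}$
$\left(k{\left(21 \right)} - 113360\right) + \left(-151 - 215\right)^{2} = \left(\frac{1063}{444} \cdot 21 - 113360\right) + \left(-151 - 215\right)^{2} = \left(\frac{7441}{148} - 113360\right) + \left(-366\right)^{2} = - \frac{16769839}{148} + 133956 = \frac{3055649}{148}$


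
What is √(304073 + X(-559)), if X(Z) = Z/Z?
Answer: 9*√3754 ≈ 551.43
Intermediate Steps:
X(Z) = 1
√(304073 + X(-559)) = √(304073 + 1) = √304074 = 9*√3754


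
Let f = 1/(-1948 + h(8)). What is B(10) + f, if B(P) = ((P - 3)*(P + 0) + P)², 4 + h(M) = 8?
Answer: 12441599/1944 ≈ 6400.0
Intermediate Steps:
h(M) = 4 (h(M) = -4 + 8 = 4)
B(P) = (P + P*(-3 + P))² (B(P) = ((-3 + P)*P + P)² = (P*(-3 + P) + P)² = (P + P*(-3 + P))²)
f = -1/1944 (f = 1/(-1948 + 4) = 1/(-1944) = -1/1944 ≈ -0.00051440)
B(10) + f = 10²*(-2 + 10)² - 1/1944 = 100*8² - 1/1944 = 100*64 - 1/1944 = 6400 - 1/1944 = 12441599/1944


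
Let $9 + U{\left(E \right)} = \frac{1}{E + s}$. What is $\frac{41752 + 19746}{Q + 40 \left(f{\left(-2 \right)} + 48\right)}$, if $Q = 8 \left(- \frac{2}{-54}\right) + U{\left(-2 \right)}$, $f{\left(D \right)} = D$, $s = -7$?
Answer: $\frac{830223}{24721} \approx 33.584$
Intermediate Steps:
$U{\left(E \right)} = -9 + \frac{1}{-7 + E}$ ($U{\left(E \right)} = -9 + \frac{1}{E - 7} = -9 + \frac{1}{-7 + E}$)
$Q = - \frac{238}{27}$ ($Q = 8 \left(- \frac{2}{-54}\right) + \frac{64 - -18}{-7 - 2} = 8 \left(\left(-2\right) \left(- \frac{1}{54}\right)\right) + \frac{64 + 18}{-9} = 8 \cdot \frac{1}{27} - \frac{82}{9} = \frac{8}{27} - \frac{82}{9} = - \frac{238}{27} \approx -8.8148$)
$\frac{41752 + 19746}{Q + 40 \left(f{\left(-2 \right)} + 48\right)} = \frac{41752 + 19746}{- \frac{238}{27} + 40 \left(-2 + 48\right)} = \frac{61498}{- \frac{238}{27} + 40 \cdot 46} = \frac{61498}{- \frac{238}{27} + 1840} = \frac{61498}{\frac{49442}{27}} = 61498 \cdot \frac{27}{49442} = \frac{830223}{24721}$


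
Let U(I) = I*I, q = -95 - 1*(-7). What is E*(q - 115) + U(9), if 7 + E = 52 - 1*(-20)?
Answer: -13114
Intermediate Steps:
q = -88 (q = -95 + 7 = -88)
U(I) = I**2
E = 65 (E = -7 + (52 - 1*(-20)) = -7 + (52 + 20) = -7 + 72 = 65)
E*(q - 115) + U(9) = 65*(-88 - 115) + 9**2 = 65*(-203) + 81 = -13195 + 81 = -13114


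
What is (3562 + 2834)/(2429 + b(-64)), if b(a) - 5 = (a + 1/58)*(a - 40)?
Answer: 92742/131779 ≈ 0.70377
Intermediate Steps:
b(a) = 5 + (-40 + a)*(1/58 + a) (b(a) = 5 + (a + 1/58)*(a - 40) = 5 + (a + 1/58)*(-40 + a) = 5 + (1/58 + a)*(-40 + a) = 5 + (-40 + a)*(1/58 + a))
(3562 + 2834)/(2429 + b(-64)) = (3562 + 2834)/(2429 + (125/29 + (-64)² - 2319/58*(-64))) = 6396/(2429 + (125/29 + 4096 + 74208/29)) = 6396/(2429 + 193117/29) = 6396/(263558/29) = 6396*(29/263558) = 92742/131779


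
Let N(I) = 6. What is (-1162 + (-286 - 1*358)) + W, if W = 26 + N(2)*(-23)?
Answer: -1918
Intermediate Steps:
W = -112 (W = 26 + 6*(-23) = 26 - 138 = -112)
(-1162 + (-286 - 1*358)) + W = (-1162 + (-286 - 1*358)) - 112 = (-1162 + (-286 - 358)) - 112 = (-1162 - 644) - 112 = -1806 - 112 = -1918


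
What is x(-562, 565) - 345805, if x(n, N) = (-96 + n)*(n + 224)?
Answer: -123401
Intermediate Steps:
x(n, N) = (-96 + n)*(224 + n)
x(-562, 565) - 345805 = (-21504 + (-562)**2 + 128*(-562)) - 345805 = (-21504 + 315844 - 71936) - 345805 = 222404 - 345805 = -123401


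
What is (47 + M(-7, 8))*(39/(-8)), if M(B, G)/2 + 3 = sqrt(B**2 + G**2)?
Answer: -1599/8 - 39*sqrt(113)/4 ≈ -303.52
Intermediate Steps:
M(B, G) = -6 + 2*sqrt(B**2 + G**2)
(47 + M(-7, 8))*(39/(-8)) = (47 + (-6 + 2*sqrt((-7)**2 + 8**2)))*(39/(-8)) = (47 + (-6 + 2*sqrt(49 + 64)))*(39*(-1/8)) = (47 + (-6 + 2*sqrt(113)))*(-39/8) = (41 + 2*sqrt(113))*(-39/8) = -1599/8 - 39*sqrt(113)/4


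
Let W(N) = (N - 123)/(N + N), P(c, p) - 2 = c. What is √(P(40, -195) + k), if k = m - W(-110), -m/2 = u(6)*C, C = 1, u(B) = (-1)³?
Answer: √519585/110 ≈ 6.5529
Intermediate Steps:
u(B) = -1
P(c, p) = 2 + c
m = 2 (m = -(-2) = -2*(-1) = 2)
W(N) = (-123 + N)/(2*N) (W(N) = (-123 + N)/((2*N)) = (-123 + N)*(1/(2*N)) = (-123 + N)/(2*N))
k = 207/220 (k = 2 - (-123 - 110)/(2*(-110)) = 2 - (-1)*(-233)/(2*110) = 2 - 1*233/220 = 2 - 233/220 = 207/220 ≈ 0.94091)
√(P(40, -195) + k) = √((2 + 40) + 207/220) = √(42 + 207/220) = √(9447/220) = √519585/110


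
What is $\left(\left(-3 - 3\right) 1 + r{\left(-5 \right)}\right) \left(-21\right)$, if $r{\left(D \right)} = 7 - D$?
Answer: $-126$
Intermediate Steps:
$\left(\left(-3 - 3\right) 1 + r{\left(-5 \right)}\right) \left(-21\right) = \left(\left(-3 - 3\right) 1 + \left(7 - -5\right)\right) \left(-21\right) = \left(\left(-6\right) 1 + \left(7 + 5\right)\right) \left(-21\right) = \left(-6 + 12\right) \left(-21\right) = 6 \left(-21\right) = -126$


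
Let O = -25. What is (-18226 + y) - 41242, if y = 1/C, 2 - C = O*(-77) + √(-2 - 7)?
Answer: -73302992969/1232646 + I/1232646 ≈ -59468.0 + 8.1126e-7*I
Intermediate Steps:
C = -1923 - 3*I (C = 2 - (-25*(-77) + √(-2 - 7)) = 2 - (1925 + √(-9)) = 2 - (1925 + 3*I) = 2 + (-1925 - 3*I) = -1923 - 3*I ≈ -1923.0 - 3.0*I)
y = (-1923 + 3*I)/3697938 (y = 1/(-1923 - 3*I) = (-1923 + 3*I)/3697938 ≈ -0.00052002 + 8.1126e-7*I)
(-18226 + y) - 41242 = (-18226 + (-641/1232646 + I/1232646)) - 41242 = (-22466206637/1232646 + I/1232646) - 41242 = -73302992969/1232646 + I/1232646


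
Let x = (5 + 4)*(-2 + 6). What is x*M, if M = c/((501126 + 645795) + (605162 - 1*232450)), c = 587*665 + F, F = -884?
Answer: 14020956/1519633 ≈ 9.2265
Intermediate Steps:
c = 389471 (c = 587*665 - 884 = 390355 - 884 = 389471)
x = 36 (x = 9*4 = 36)
M = 389471/1519633 (M = 389471/((501126 + 645795) + (605162 - 1*232450)) = 389471/(1146921 + (605162 - 232450)) = 389471/(1146921 + 372712) = 389471/1519633 ≈ 0.25629)
x*M = 36*(389471/1519633) = 14020956/1519633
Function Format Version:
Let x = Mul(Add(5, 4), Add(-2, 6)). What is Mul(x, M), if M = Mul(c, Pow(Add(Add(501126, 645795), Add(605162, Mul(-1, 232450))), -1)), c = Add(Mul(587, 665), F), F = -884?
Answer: Rational(14020956, 1519633) ≈ 9.2265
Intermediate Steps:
c = 389471 (c = Add(Mul(587, 665), -884) = Add(390355, -884) = 389471)
x = 36 (x = Mul(9, 4) = 36)
M = Rational(389471, 1519633) (M = Mul(389471, Pow(Add(Add(501126, 645795), Add(605162, Mul(-1, 232450))), -1)) = Mul(389471, Pow(Add(1146921, Add(605162, -232450)), -1)) = Mul(389471, Pow(Add(1146921, 372712), -1)) = Mul(389471, Pow(1519633, -1)) = Mul(389471, Rational(1, 1519633)) = Rational(389471, 1519633) ≈ 0.25629)
Mul(x, M) = Mul(36, Rational(389471, 1519633)) = Rational(14020956, 1519633)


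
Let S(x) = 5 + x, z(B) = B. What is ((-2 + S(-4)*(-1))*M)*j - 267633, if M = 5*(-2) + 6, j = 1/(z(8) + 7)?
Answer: -1338161/5 ≈ -2.6763e+5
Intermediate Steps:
j = 1/15 (j = 1/(8 + 7) = 1/15 ≈ 0.066667)
M = -4 (M = -10 + 6 = -4)
((-2 + S(-4)*(-1))*M)*j - 267633 = ((-2 + (5 - 4)*(-1))*(-4))*(1/15) - 267633 = ((-2 + 1*(-1))*(-4))*(1/15) - 267633 = ((-2 - 1)*(-4))*(1/15) - 267633 = -3*(-4)*(1/15) - 267633 = 12*(1/15) - 267633 = ⅘ - 267633 = -1338161/5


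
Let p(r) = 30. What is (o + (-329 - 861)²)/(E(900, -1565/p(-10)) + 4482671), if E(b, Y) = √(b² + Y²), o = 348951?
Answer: 284837145523956/723396185334707 - 10590306*√29257969/723396185334707 ≈ 0.39367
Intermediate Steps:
E(b, Y) = √(Y² + b²)
(o + (-329 - 861)²)/(E(900, -1565/p(-10)) + 4482671) = (348951 + (-329 - 861)²)/(√((-1565/30)² + 900²) + 4482671) = (348951 + (-1190)²)/(√((-1565*1/30)² + 810000) + 4482671) = (348951 + 1416100)/(√((-313/6)² + 810000) + 4482671) = 1765051/(√(97969/36 + 810000) + 4482671) = 1765051/(√(29257969/36) + 4482671) = 1765051/(√29257969/6 + 4482671) = 1765051/(4482671 + √29257969/6)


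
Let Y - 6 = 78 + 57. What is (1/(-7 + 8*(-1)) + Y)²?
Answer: 4468996/225 ≈ 19862.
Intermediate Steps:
Y = 141 (Y = 6 + (78 + 57) = 6 + 135 = 141)
(1/(-7 + 8*(-1)) + Y)² = (1/(-7 + 8*(-1)) + 141)² = (1/(-7 - 8) + 141)² = (1/(-15) + 141)² = (-1/15 + 141)² = (2114/15)² = 4468996/225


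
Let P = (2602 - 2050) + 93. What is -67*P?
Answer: -43215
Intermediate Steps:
P = 645 (P = 552 + 93 = 645)
-67*P = -67*645 = -43215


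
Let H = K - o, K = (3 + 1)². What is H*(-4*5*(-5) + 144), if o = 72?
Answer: -13664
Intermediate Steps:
K = 16 (K = 4² = 16)
H = -56 (H = 16 - 1*72 = 16 - 72 = -56)
H*(-4*5*(-5) + 144) = -56*(-4*5*(-5) + 144) = -56*(-20*(-5) + 144) = -56*(100 + 144) = -56*244 = -13664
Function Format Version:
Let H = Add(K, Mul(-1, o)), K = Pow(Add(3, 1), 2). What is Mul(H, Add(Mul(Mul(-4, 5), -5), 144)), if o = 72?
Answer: -13664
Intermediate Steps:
K = 16 (K = Pow(4, 2) = 16)
H = -56 (H = Add(16, Mul(-1, 72)) = Add(16, -72) = -56)
Mul(H, Add(Mul(Mul(-4, 5), -5), 144)) = Mul(-56, Add(Mul(Mul(-4, 5), -5), 144)) = Mul(-56, Add(Mul(-20, -5), 144)) = Mul(-56, Add(100, 144)) = Mul(-56, 244) = -13664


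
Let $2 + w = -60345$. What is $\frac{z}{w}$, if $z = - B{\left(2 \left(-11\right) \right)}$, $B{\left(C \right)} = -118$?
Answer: $- \frac{118}{60347} \approx -0.0019554$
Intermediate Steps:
$w = -60347$ ($w = -2 - 60345 = -60347$)
$z = 118$ ($z = \left(-1\right) \left(-118\right) = 118$)
$\frac{z}{w} = \frac{118}{-60347} = 118 \left(- \frac{1}{60347}\right) = - \frac{118}{60347}$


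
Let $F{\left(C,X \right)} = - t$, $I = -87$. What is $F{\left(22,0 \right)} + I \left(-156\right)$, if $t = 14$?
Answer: $13558$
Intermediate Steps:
$F{\left(C,X \right)} = -14$ ($F{\left(C,X \right)} = \left(-1\right) 14 = -14$)
$F{\left(22,0 \right)} + I \left(-156\right) = -14 - -13572 = -14 + 13572 = 13558$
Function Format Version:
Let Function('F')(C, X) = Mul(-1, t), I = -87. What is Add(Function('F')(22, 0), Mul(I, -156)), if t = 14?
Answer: 13558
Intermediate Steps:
Function('F')(C, X) = -14 (Function('F')(C, X) = Mul(-1, 14) = -14)
Add(Function('F')(22, 0), Mul(I, -156)) = Add(-14, Mul(-87, -156)) = Add(-14, 13572) = 13558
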